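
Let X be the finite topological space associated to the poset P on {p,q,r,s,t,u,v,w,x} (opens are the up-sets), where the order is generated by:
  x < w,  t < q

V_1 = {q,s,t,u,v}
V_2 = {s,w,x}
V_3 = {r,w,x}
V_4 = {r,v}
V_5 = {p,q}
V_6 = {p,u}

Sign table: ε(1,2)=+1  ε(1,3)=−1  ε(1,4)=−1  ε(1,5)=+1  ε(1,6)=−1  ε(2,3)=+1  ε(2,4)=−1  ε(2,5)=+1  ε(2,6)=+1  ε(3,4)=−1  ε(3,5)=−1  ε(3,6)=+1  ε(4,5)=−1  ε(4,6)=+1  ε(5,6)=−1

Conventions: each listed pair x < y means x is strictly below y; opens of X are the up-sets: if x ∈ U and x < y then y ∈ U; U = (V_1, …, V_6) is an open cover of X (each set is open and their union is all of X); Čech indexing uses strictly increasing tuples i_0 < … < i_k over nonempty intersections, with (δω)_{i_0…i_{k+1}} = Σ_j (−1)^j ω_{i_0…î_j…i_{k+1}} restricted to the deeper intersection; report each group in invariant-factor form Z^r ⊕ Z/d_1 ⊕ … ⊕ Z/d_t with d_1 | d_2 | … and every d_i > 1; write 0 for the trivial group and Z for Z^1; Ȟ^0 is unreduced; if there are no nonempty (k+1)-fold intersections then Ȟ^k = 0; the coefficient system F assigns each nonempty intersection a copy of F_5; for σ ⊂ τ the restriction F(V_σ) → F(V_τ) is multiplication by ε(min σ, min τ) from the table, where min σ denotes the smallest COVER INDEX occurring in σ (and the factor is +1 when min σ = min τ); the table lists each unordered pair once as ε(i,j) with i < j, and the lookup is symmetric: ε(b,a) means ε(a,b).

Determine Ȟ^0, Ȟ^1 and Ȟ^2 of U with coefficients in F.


nonempty overlaps:
  V12={s} V14={v} V15={q} V16={u} V23={w,x} V34={r} V56={p}
C dims 6,7; δ0: rk_F5 5
degree 0: 6−5−0 = 1 → Ȟ^0 ≅ Z/5
degree 1: 7−0−5 = 2 → Ȟ^1 ≅ Z/5 ⊕ Z/5
degree 2: 0−0−0 = 0 → Ȟ^2 ≅ 0

Ȟ^0(U;F) ≅ Z/5, Ȟ^1(U;F) ≅ Z/5 ⊕ Z/5, Ȟ^2(U;F) ≅ 0


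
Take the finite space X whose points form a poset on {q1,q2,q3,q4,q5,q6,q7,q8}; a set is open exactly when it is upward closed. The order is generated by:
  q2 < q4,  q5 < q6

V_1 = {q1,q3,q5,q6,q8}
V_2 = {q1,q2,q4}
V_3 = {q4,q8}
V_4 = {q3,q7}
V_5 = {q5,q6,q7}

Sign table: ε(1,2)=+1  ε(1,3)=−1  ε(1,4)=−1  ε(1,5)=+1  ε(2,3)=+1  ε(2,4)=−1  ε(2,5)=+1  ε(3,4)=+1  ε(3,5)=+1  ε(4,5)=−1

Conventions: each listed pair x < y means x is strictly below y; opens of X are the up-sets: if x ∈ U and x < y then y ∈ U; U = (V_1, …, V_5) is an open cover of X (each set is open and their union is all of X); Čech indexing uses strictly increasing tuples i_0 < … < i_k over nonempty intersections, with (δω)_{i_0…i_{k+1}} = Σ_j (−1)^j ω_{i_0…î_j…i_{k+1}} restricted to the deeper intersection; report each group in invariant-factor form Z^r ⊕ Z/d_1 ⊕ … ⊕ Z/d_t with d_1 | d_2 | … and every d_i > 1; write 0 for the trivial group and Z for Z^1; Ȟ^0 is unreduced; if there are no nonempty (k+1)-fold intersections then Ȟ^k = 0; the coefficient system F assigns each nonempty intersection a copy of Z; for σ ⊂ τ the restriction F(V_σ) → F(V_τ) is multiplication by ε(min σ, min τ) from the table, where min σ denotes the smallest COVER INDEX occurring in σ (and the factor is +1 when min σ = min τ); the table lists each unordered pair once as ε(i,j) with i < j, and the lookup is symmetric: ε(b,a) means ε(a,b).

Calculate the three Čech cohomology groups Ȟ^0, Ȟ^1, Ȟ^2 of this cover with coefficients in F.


Ȟ^0 ≅ 0; Ȟ^1 ≅ Z ⊕ Z/2; Ȟ^2 ≅ 0

nonempty overlaps:
  V12={q1} V13={q8} V14={q3} V15={q5,q6} V23={q4} V45={q7}
C dims 5,6; δ0: rk 5, SNF 1^4·2
degree 0: 5−5−0 = 0 → Ȟ^0 ≅ 0
degree 1: 6−0−5 = 1 plus torsion [2] → Ȟ^1 ≅ Z ⊕ Z/2
degree 2: 0−0−0 = 0 → Ȟ^2 ≅ 0


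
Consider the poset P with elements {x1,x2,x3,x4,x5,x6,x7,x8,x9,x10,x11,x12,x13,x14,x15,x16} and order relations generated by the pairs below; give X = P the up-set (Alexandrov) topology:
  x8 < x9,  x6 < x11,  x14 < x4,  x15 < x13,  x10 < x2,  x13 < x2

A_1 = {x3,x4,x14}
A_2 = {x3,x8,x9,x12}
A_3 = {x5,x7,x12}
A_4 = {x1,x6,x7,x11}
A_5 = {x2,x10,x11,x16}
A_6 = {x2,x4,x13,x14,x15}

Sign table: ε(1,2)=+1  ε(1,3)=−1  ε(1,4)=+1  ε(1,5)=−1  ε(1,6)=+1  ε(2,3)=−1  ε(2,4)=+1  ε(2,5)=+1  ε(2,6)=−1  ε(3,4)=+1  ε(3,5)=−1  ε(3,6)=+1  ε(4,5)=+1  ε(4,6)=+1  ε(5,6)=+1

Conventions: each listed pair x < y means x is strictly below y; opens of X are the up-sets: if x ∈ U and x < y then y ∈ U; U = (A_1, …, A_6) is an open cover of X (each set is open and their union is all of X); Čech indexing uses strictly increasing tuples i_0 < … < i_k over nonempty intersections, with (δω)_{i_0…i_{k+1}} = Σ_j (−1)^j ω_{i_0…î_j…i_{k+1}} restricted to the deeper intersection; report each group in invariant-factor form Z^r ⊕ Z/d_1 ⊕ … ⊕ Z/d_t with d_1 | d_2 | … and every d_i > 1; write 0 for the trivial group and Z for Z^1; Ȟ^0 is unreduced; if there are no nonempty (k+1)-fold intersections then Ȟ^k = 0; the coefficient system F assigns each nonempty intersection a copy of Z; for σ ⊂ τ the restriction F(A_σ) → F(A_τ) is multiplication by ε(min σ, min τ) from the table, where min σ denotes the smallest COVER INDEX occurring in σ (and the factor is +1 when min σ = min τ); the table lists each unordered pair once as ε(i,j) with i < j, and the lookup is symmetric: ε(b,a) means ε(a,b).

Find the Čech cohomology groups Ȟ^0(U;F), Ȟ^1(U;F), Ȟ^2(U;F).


Ȟ^0 ≅ 0; Ȟ^1 ≅ Z/2; Ȟ^2 ≅ 0

nerve of the cover:
  A12={x3} A16={x4,x14} A23={x12} A34={x7} A45={x11} A56={x2}
C dims 6,6; δ0: rk 6, SNF 1^5·2
Ȟ^0 = (6 − 6) − 0 = 0, so Ȟ^0 ≅ 0
Ȟ^1 = (6 − 0) − 6 = 0 plus torsion [2], so Ȟ^1 ≅ Z/2
Ȟ^2 = (0 − 0) − 0 = 0, so Ȟ^2 ≅ 0


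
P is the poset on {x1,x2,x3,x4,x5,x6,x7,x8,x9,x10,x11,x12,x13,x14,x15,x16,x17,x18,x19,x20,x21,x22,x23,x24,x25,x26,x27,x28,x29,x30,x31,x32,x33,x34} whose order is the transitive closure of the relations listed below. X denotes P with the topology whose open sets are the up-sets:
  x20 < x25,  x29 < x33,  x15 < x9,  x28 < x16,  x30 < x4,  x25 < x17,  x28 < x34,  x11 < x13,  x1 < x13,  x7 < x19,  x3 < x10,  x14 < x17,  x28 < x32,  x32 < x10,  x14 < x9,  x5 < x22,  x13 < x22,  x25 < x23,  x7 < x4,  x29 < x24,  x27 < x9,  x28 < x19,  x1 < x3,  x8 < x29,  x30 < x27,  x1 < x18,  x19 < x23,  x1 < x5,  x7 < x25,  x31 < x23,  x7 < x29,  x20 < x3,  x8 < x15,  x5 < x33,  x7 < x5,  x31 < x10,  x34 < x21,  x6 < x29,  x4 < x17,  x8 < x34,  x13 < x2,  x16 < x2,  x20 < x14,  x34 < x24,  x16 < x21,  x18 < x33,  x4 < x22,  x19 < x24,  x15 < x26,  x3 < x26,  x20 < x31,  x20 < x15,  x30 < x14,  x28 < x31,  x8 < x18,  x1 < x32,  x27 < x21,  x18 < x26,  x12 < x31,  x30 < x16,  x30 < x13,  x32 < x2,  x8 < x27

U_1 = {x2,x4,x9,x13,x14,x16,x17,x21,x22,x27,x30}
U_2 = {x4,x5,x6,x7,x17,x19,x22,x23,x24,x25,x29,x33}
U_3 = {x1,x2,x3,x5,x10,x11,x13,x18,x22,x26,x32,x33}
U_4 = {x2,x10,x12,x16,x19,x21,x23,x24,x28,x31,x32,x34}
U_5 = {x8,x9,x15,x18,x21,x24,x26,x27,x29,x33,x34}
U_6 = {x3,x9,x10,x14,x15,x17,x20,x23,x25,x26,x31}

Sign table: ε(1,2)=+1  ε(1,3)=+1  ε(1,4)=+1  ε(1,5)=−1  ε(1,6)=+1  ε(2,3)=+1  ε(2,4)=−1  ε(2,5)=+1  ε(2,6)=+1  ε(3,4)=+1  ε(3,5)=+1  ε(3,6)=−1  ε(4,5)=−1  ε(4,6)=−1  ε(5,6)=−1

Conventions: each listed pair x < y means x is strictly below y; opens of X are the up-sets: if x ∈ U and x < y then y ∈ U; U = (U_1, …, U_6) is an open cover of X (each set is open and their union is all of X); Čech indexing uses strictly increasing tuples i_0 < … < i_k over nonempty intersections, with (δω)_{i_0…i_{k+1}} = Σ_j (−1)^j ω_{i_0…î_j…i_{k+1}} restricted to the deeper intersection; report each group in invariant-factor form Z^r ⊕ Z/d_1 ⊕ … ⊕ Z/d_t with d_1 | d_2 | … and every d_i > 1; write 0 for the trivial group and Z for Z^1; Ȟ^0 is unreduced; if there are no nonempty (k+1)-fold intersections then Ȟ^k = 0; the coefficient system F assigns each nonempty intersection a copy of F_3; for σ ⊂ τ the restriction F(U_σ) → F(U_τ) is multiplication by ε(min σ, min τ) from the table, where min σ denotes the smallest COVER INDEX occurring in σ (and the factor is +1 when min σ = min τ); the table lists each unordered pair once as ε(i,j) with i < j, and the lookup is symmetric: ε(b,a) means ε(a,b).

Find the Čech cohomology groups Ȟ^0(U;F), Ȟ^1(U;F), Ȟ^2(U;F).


Ȟ^0 ≅ 0,  Ȟ^1 ≅ 0,  Ȟ^2 ≅ Z/3

nerve of the cover:
  U12={x4,x17,x22} U13={x2,x13,x22} U14={x2,x16,x21} U15={x9,x21,x27} U16={x9,x14,x17} U23={x5,x22,x33} U24={x19,x23,x24} U25={x24,x29,x33} U26={x17,x23,x25} U34={x2,x10,x32} U35={x18,x26,x33} U36={x3,x10,x26} U45={x21,x24,x34} U46={x10,x23,x31} U56={x9,x15,x26}
  U123={x22} U126={x17} U134={x2} U145={x21} U156={x9} U235={x33} U245={x24} U246={x23} U346={x10} U356={x26}
C dims 6,15,10; δ0: rk_F3 6; δ1: rk_F3 9
Ȟ^0 = (6 − 6) − 0 = 0, so Ȟ^0 ≅ 0
Ȟ^1 = (15 − 9) − 6 = 0, so Ȟ^1 ≅ 0
Ȟ^2 = (10 − 0) − 9 = 1, so Ȟ^2 ≅ Z/3


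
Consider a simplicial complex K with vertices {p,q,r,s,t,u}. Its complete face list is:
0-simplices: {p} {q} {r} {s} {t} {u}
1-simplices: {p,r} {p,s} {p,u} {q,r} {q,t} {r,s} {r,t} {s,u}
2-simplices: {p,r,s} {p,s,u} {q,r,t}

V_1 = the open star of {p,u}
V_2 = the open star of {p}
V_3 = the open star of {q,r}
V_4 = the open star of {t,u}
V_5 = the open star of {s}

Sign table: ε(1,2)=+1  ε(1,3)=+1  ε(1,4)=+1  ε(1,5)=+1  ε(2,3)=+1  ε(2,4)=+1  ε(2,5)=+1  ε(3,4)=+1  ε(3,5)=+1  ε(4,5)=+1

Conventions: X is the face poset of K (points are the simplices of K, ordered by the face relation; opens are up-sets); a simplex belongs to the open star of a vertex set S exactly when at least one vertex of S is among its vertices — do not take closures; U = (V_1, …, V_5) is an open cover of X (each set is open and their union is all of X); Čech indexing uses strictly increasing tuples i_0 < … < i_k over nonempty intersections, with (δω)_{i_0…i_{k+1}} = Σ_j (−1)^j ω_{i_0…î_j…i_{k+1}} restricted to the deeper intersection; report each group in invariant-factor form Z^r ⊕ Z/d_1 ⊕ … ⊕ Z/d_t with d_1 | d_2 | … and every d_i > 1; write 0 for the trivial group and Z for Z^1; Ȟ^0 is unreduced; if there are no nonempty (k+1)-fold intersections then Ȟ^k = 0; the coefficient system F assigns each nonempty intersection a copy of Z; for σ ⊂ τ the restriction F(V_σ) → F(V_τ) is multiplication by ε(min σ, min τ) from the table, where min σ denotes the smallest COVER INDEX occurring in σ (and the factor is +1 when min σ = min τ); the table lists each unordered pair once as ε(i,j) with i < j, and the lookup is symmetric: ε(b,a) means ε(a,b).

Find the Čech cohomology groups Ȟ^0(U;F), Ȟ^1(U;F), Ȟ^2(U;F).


intersection data:
  V1={{p},{u},{p,r},{p,s},{p,u},{s,u},{p,r,s},{p,s,u}} V2={{p},{p,r},{p,s},{p,u},{p,r,s},{p,s,u}} V3={{q},{r},{p,r},{q,r},{q,t},{r,s},{r,t},{p,r,s},{q,r,t}} V4={{t},{u},{p,u},{q,t},{r,t},{s,u},{p,s,u},{q,r,t}} V5={{s},{p,s},{r,s},{s,u},{p,r,s},{p,s,u}}
  V12={{p},{p,r},{p,s},{p,u},{p,r,s},{p,s,u}} V13={{p,r},{p,r,s}} V14={{u},{p,u},{s,u},{p,s,u}} V15={{p,s},{s,u},{p,r,s},{p,s,u}} V23={{p,r},{p,r,s}} V24={{p,u},{p,s,u}} V25={{p,s},{p,r,s},{p,s,u}} V34={{q,t},{r,t},{q,r,t}} V35={{r,s},{p,r,s}} V45={{s,u},{p,s,u}}
  V123={{p,r},{p,r,s}} V124={{p,u},{p,s,u}} V125={{p,s},{p,r,s},{p,s,u}} V135={{p,r,s}} V145={{s,u},{p,s,u}} V235={{p,r,s}} V245={{p,s,u}}
  V1235={{p,r,s}} V1245={{p,s,u}}
C dims 5,10,7,2; δ0: rk 4, SNF 1^4; δ1: rk 5, SNF 1^5; δ2: rk 2, SNF 1^2
Ȟ^0 = (5 − 4) − 0 = 1, so Ȟ^0 ≅ Z
Ȟ^1 = (10 − 5) − 4 = 1, so Ȟ^1 ≅ Z
Ȟ^2 = (7 − 2) − 5 = 0, so Ȟ^2 ≅ 0

Ȟ^0 ≅ Z, Ȟ^1 ≅ Z, Ȟ^2 ≅ 0


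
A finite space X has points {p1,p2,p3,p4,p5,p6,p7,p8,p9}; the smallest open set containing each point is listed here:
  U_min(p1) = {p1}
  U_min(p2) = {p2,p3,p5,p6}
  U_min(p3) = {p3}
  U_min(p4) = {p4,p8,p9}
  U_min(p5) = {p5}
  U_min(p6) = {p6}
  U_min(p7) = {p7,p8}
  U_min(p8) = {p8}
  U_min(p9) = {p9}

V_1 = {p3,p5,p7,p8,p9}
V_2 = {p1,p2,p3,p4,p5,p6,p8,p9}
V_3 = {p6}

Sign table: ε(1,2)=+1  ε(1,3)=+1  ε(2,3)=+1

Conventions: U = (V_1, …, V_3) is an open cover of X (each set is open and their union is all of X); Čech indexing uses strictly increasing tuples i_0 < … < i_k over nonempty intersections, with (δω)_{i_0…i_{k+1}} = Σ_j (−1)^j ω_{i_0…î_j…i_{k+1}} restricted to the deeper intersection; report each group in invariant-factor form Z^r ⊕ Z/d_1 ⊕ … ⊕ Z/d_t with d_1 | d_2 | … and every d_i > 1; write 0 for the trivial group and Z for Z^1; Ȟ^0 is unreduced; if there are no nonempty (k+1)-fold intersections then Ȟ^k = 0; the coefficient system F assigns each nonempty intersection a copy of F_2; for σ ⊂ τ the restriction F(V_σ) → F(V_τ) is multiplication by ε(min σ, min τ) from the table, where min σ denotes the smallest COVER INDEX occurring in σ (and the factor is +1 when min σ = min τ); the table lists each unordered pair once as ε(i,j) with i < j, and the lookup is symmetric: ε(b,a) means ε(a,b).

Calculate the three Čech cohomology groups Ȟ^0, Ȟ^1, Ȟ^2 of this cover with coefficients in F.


Ȟ^0(U;F) ≅ Z/2; Ȟ^1(U;F) ≅ 0; Ȟ^2(U;F) ≅ 0

nonempty overlaps:
  V12={p3,p5,p8,p9} V23={p6}
C dims 3,2; δ0: rk_F2 2
degree 0: 3−2−0 = 1 → Ȟ^0 ≅ Z/2
degree 1: 2−0−2 = 0 → Ȟ^1 ≅ 0
degree 2: 0−0−0 = 0 → Ȟ^2 ≅ 0


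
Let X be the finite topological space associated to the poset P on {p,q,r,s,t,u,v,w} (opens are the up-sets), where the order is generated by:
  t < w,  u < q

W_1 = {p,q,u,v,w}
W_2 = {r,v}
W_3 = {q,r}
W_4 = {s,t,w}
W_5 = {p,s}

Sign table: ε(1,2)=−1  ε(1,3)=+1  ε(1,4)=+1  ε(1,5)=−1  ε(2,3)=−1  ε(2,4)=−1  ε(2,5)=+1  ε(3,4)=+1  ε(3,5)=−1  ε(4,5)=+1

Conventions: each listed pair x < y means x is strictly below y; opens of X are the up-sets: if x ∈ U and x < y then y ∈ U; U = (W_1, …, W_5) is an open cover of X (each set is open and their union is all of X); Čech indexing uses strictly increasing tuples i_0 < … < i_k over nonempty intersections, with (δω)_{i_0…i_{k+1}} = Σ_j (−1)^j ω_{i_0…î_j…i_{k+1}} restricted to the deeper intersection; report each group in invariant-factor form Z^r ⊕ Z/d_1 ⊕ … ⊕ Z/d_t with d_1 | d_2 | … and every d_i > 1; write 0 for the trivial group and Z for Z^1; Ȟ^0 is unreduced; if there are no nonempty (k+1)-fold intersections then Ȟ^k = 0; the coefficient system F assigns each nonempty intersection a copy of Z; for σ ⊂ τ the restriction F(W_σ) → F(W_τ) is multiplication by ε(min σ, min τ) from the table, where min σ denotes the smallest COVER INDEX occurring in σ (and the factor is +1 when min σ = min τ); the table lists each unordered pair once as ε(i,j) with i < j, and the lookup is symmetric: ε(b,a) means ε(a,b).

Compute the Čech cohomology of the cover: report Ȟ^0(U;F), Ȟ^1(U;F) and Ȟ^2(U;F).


Ȟ^0(U;F) ≅ 0, Ȟ^1(U;F) ≅ Z ⊕ Z/2, Ȟ^2(U;F) ≅ 0

intersection data:
  W12={v} W13={q} W14={w} W15={p} W23={r} W45={s}
C dims 5,6; δ0: rk 5, SNF 1^4·2
Ȟ^0 = (5 − 5) − 0 = 0, so Ȟ^0 ≅ 0
Ȟ^1 = (6 − 0) − 5 = 1 plus torsion [2], so Ȟ^1 ≅ Z ⊕ Z/2
Ȟ^2 = (0 − 0) − 0 = 0, so Ȟ^2 ≅ 0


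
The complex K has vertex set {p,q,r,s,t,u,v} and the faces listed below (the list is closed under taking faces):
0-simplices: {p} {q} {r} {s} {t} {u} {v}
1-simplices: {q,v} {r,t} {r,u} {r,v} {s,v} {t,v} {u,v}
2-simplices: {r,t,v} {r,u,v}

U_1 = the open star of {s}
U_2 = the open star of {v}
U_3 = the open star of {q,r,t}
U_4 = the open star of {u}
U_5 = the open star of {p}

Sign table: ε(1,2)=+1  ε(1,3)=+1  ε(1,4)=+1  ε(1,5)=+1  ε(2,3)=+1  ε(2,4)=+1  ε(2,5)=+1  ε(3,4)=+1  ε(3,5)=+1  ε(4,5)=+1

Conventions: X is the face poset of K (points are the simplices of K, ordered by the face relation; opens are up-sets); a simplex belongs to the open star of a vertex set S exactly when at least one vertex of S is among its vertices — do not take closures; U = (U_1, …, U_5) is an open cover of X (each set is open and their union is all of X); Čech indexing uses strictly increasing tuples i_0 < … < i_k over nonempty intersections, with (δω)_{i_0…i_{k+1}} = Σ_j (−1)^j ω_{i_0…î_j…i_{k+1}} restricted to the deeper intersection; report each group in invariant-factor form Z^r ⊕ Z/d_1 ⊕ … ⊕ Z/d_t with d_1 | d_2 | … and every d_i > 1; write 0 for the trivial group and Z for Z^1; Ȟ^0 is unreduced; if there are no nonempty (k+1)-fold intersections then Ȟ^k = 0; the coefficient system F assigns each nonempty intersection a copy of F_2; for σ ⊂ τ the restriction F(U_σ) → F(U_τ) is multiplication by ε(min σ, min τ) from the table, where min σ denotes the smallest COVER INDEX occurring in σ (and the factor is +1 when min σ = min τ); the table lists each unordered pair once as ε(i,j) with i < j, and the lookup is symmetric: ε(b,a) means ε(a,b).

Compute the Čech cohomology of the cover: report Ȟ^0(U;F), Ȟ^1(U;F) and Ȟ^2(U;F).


Ȟ^0(U;F) ≅ Z/2 ⊕ Z/2,  Ȟ^1(U;F) ≅ 0,  Ȟ^2(U;F) ≅ 0

intersection data:
  U1={{s},{s,v}} U2={{v},{q,v},{r,v},{s,v},{t,v},{u,v},{r,t,v},{r,u,v}} U3={{q},{r},{t},{q,v},{r,t},{r,u},{r,v},{t,v},{r,t,v},{r,u,v}} U4={{u},{r,u},{u,v},{r,u,v}} U5={{p}}
  U12={{s,v}} U23={{q,v},{r,v},{t,v},{r,t,v},{r,u,v}} U24={{u,v},{r,u,v}} U34={{r,u},{r,u,v}}
  U234={{r,u,v}}
C dims 5,4,1; δ0: rk_F2 3; δ1: rk_F2 1
Ȟ^0 = (5 − 3) − 0 = 2, so Ȟ^0 ≅ Z/2 ⊕ Z/2
Ȟ^1 = (4 − 1) − 3 = 0, so Ȟ^1 ≅ 0
Ȟ^2 = (1 − 0) − 1 = 0, so Ȟ^2 ≅ 0


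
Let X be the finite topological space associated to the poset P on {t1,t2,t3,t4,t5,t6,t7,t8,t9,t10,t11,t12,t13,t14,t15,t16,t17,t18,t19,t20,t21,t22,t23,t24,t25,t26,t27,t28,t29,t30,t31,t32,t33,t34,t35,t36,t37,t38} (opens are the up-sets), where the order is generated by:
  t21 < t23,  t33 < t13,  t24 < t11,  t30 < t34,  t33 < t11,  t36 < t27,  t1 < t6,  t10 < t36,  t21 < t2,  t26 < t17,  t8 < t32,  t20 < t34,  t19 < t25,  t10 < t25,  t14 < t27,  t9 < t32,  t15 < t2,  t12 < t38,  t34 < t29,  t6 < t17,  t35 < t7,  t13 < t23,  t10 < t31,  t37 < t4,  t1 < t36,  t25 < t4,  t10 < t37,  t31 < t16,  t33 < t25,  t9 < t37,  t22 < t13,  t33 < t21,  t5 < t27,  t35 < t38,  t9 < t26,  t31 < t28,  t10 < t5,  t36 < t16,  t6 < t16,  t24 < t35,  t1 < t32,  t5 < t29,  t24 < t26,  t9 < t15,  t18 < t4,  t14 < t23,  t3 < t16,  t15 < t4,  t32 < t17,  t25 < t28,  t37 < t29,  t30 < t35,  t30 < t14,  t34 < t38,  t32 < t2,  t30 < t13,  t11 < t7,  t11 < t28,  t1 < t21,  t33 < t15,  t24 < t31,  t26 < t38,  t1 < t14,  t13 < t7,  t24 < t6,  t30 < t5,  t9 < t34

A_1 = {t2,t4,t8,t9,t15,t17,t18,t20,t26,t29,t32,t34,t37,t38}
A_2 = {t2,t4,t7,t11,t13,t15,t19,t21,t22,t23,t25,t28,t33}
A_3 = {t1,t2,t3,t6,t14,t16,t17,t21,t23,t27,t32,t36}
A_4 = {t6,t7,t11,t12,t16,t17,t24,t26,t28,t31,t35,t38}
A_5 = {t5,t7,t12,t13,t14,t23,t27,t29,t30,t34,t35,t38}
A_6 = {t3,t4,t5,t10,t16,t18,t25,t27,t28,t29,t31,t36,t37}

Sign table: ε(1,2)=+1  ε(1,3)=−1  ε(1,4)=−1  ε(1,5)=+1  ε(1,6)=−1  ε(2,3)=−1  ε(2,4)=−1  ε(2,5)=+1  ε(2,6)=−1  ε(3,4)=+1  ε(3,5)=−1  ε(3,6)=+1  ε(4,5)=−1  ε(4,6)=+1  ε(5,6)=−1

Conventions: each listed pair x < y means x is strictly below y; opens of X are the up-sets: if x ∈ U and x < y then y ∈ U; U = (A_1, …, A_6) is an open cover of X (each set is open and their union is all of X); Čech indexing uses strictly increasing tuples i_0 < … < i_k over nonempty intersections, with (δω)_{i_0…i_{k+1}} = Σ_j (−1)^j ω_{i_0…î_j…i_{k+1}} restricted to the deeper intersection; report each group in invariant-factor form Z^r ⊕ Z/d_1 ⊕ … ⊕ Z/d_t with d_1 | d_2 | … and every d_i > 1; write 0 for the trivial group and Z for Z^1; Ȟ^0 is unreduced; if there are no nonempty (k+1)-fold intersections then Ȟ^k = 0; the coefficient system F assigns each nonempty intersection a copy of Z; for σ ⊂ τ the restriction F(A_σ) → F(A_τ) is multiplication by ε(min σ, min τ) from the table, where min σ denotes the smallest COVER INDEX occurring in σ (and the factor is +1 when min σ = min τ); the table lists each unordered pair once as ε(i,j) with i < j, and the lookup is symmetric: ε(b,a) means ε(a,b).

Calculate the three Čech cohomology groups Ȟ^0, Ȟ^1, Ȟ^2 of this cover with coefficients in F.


cover nerve:
  A12={t2,t4,t15} A13={t2,t17,t32} A14={t17,t26,t38} A15={t29,t34,t38} A16={t4,t18,t29,t37} A23={t2,t21,t23} A24={t7,t11,t28} A25={t7,t13,t23} A26={t4,t25,t28} A34={t6,t16,t17} A35={t14,t23,t27} A36={t3,t16,t27,t36} A45={t7,t12,t35,t38} A46={t16,t28,t31} A56={t5,t27,t29}
  A123={t2} A126={t4} A134={t17} A145={t38} A156={t29} A235={t23} A245={t7} A246={t28} A346={t16} A356={t27}
C dims 6,15,10; δ0: rk 5, SNF 1^5; δ1: rk 10, SNF 1^9·2
Ȟ^0: (6−5)−0=1 ⇒ Z
Ȟ^1: (15−10)−5=0 ⇒ 0
Ȟ^2: (10−0)−10=0 plus torsion [2] ⇒ Z/2

Ȟ^0(U;F) ≅ Z, Ȟ^1(U;F) ≅ 0 and Ȟ^2(U;F) ≅ Z/2


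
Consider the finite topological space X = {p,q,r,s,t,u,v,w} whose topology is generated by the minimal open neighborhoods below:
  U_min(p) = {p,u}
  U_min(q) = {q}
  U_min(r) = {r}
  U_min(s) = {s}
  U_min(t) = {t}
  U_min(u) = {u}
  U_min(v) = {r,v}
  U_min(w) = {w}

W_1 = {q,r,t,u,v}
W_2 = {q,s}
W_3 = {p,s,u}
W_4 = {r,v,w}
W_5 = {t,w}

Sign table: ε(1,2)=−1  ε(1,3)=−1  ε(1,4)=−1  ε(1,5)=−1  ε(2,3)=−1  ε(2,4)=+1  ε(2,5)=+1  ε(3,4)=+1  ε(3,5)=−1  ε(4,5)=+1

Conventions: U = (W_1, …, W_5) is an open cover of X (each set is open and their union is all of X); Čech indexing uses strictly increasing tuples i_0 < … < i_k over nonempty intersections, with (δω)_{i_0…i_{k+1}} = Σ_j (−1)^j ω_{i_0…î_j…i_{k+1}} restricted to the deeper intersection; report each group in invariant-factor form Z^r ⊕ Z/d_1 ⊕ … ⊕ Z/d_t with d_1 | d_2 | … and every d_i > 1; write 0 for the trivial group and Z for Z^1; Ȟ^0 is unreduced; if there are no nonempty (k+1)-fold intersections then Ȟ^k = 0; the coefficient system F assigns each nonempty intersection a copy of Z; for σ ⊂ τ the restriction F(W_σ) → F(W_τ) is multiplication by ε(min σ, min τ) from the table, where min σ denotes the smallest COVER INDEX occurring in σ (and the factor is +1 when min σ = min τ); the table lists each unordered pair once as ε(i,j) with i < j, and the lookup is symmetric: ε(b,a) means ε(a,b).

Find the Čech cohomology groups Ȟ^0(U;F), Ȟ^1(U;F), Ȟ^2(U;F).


intersection data:
  W12={q} W13={u} W14={r,v} W15={t} W23={s} W45={w}
C dims 5,6; δ0: rk 5, SNF 1^4·2
Ȟ^0 = (5 − 5) − 0 = 0, so Ȟ^0 ≅ 0
Ȟ^1 = (6 − 0) − 5 = 1 plus torsion [2], so Ȟ^1 ≅ Z ⊕ Z/2
Ȟ^2 = (0 − 0) − 0 = 0, so Ȟ^2 ≅ 0

Ȟ^0 = 0, Ȟ^1 = Z ⊕ Z/2 and Ȟ^2 = 0


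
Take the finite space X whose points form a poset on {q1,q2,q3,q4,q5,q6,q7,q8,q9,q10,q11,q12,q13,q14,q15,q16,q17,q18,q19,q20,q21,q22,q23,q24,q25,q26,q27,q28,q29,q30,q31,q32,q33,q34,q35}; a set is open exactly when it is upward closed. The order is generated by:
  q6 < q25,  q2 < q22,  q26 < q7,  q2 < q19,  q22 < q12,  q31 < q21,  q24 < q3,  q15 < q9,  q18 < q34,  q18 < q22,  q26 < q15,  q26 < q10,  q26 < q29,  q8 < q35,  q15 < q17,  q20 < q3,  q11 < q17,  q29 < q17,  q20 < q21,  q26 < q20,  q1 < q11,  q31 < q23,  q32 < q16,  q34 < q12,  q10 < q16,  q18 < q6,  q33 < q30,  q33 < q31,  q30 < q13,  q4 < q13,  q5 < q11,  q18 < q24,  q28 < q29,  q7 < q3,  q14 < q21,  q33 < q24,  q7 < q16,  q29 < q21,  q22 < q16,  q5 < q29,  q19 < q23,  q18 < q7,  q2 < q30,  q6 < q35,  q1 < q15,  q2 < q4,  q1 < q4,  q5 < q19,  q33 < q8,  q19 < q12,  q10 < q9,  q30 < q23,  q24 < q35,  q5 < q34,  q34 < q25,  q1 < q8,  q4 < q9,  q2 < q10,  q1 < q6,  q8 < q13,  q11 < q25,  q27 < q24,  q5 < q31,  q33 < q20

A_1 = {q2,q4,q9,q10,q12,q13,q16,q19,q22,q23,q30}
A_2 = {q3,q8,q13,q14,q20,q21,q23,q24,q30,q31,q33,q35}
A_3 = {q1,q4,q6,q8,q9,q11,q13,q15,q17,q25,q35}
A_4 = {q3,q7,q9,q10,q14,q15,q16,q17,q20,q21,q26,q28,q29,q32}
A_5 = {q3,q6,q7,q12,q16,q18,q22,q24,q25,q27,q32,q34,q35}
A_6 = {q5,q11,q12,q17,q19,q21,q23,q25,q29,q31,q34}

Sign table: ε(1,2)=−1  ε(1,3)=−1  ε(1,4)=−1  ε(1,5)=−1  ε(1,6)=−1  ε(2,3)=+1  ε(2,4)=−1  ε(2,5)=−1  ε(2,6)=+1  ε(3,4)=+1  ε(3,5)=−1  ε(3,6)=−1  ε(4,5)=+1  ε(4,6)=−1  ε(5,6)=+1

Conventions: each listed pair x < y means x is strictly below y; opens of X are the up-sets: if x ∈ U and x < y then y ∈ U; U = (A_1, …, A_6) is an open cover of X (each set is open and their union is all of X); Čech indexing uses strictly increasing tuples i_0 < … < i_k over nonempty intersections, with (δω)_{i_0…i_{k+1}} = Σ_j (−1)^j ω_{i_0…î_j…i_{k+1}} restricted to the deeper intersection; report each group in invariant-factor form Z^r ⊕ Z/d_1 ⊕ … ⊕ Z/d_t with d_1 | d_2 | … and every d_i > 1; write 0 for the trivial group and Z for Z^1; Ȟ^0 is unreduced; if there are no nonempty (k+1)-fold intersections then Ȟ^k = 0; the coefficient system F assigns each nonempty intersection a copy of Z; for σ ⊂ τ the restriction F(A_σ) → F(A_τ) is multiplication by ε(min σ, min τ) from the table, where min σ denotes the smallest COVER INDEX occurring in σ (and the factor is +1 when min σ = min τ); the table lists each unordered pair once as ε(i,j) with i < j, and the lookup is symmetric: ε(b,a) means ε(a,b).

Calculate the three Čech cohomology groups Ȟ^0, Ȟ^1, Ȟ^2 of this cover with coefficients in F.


Ȟ^0 = 0, Ȟ^1 = Z/2 and Ȟ^2 = Z

intersection data:
  A12={q13,q23,q30} A13={q4,q9,q13} A14={q9,q10,q16} A15={q12,q16,q22} A16={q12,q19,q23} A23={q8,q13,q35} A24={q3,q14,q20,q21} A25={q3,q24,q35} A26={q21,q23,q31} A34={q9,q15,q17} A35={q6,q25,q35} A36={q11,q17,q25} A45={q3,q7,q16,q32} A46={q17,q21,q29} A56={q12,q25,q34}
  A123={q13} A126={q23} A134={q9} A145={q16} A156={q12} A235={q35} A245={q3} A246={q21} A346={q17} A356={q25}
C dims 6,15,10; δ0: rk 6, SNF 1^5·2; δ1: rk 9, SNF 1^9
Ȟ^0 = (6 − 6) − 0 = 0, so Ȟ^0 ≅ 0
Ȟ^1 = (15 − 9) − 6 = 0 plus torsion [2], so Ȟ^1 ≅ Z/2
Ȟ^2 = (10 − 0) − 9 = 1, so Ȟ^2 ≅ Z


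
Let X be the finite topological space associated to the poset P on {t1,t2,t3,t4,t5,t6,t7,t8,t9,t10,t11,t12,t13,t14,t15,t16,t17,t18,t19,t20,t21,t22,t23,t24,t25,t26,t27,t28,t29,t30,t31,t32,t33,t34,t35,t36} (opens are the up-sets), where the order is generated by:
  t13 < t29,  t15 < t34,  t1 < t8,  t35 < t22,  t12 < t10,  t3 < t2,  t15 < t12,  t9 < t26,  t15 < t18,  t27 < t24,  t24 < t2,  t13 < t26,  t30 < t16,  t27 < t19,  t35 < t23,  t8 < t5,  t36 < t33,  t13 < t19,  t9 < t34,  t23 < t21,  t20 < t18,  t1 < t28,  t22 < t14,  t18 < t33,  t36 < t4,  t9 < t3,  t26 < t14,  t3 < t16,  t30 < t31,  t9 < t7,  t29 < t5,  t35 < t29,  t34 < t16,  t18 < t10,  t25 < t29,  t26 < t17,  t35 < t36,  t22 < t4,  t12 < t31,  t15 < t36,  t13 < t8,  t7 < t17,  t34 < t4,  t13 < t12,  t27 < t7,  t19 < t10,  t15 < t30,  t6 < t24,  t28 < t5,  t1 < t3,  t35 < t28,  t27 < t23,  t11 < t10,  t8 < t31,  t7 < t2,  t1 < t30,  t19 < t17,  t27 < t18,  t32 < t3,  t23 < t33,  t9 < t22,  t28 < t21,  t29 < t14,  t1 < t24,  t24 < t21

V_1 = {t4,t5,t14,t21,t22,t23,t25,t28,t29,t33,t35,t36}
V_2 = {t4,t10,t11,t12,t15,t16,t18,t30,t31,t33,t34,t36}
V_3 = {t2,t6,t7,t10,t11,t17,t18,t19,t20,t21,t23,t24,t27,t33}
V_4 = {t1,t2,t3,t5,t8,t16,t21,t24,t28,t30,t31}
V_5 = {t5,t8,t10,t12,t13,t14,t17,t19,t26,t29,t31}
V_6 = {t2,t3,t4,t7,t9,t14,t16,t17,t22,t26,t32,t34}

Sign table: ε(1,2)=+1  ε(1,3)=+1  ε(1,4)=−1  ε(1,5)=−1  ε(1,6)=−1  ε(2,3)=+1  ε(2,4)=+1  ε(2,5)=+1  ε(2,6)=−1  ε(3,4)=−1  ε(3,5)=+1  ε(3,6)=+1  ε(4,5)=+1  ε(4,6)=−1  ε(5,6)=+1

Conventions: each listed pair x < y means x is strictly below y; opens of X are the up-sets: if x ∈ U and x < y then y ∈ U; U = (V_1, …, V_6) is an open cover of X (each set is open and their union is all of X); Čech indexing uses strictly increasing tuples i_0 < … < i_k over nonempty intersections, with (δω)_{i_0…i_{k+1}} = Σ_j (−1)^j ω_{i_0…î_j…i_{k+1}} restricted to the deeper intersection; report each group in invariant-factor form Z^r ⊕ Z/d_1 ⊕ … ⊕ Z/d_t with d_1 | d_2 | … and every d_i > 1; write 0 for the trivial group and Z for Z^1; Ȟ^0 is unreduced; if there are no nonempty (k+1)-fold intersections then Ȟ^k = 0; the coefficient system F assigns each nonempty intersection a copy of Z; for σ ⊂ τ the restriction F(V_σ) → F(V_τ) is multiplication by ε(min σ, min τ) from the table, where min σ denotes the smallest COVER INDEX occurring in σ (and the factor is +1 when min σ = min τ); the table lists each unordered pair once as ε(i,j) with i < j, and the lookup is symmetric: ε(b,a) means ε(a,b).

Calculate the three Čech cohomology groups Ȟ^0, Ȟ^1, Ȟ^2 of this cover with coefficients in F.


Ȟ^0(U;F) ≅ 0, Ȟ^1(U;F) ≅ Z/2 and Ȟ^2(U;F) ≅ Z

nerve of the cover:
  V12={t4,t33,t36} V13={t21,t23,t33} V14={t5,t21,t28} V15={t5,t14,t29} V16={t4,t14,t22} V23={t10,t11,t18,t33} V24={t16,t30,t31} V25={t10,t12,t31} V26={t4,t16,t34} V34={t2,t21,t24} V35={t10,t17,t19} V36={t2,t7,t17} V45={t5,t8,t31} V46={t2,t3,t16} V56={t14,t17,t26}
  V123={t33} V126={t4} V134={t21} V145={t5} V156={t14} V235={t10} V245={t31} V246={t16} V346={t2} V356={t17}
C dims 6,15,10; δ0: rk 6, SNF 1^5·2; δ1: rk 9, SNF 1^9
Ȟ^0 = (6 − 6) − 0 = 0, so Ȟ^0 ≅ 0
Ȟ^1 = (15 − 9) − 6 = 0 plus torsion [2], so Ȟ^1 ≅ Z/2
Ȟ^2 = (10 − 0) − 9 = 1, so Ȟ^2 ≅ Z


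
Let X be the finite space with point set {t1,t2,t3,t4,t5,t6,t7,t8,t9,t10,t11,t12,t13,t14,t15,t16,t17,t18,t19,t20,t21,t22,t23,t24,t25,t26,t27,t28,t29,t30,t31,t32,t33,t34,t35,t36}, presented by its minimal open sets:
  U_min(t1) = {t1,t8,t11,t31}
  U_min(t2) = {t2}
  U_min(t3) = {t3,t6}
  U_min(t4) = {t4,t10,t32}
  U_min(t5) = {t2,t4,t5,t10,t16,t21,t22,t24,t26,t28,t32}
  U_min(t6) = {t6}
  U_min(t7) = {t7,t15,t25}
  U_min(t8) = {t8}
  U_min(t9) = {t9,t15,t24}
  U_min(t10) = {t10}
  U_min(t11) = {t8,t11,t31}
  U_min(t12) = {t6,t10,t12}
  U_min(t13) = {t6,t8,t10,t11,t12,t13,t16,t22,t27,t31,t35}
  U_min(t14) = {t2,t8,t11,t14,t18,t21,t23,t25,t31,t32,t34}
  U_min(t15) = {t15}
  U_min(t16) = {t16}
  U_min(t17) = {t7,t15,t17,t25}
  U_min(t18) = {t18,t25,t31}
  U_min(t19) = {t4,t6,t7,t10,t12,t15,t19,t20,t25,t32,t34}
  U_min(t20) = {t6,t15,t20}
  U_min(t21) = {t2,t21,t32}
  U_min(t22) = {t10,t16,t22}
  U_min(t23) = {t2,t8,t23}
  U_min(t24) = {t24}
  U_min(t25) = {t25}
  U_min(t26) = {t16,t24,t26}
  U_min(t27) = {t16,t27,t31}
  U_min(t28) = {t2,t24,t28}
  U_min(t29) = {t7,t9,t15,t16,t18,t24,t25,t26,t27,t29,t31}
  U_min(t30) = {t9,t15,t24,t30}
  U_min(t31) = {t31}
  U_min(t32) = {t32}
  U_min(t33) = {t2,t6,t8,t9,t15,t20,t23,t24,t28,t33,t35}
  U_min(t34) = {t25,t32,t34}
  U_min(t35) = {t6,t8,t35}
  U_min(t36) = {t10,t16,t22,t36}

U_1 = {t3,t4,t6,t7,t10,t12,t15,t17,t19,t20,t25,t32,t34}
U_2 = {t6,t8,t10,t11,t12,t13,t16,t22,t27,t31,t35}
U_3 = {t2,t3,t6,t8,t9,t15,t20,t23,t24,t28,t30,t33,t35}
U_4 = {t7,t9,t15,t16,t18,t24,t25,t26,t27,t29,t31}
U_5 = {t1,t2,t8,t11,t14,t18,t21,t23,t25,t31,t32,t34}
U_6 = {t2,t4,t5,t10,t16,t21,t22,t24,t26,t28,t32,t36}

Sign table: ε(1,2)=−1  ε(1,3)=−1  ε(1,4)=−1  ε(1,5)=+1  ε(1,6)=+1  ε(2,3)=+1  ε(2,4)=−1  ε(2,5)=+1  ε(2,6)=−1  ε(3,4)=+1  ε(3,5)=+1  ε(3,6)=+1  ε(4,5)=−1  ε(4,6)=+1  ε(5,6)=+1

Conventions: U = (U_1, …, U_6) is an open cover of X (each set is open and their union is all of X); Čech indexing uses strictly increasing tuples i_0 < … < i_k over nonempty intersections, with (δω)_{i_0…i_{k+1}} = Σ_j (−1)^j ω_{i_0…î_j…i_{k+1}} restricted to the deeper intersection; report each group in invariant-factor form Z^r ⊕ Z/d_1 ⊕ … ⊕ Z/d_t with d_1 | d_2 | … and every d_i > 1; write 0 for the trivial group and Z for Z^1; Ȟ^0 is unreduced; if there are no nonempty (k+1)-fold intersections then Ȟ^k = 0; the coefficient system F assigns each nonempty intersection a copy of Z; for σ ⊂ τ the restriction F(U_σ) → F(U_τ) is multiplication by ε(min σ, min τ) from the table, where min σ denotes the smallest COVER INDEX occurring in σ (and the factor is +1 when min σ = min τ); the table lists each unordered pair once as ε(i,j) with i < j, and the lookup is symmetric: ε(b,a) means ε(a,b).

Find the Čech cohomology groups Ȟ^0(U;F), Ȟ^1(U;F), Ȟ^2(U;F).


nerve of the cover:
  U12={t6,t10,t12} U13={t3,t6,t15,t20} U14={t7,t15,t25} U15={t25,t32,t34} U16={t4,t10,t32} U23={t6,t8,t35} U24={t16,t27,t31} U25={t8,t11,t31} U26={t10,t16,t22} U34={t9,t15,t24} U35={t2,t8,t23} U36={t2,t24,t28} U45={t18,t25,t31} U46={t16,t24,t26} U56={t2,t21,t32}
  U123={t6} U126={t10} U134={t15} U145={t25} U156={t32} U235={t8} U245={t31} U246={t16} U346={t24} U356={t2}
C dims 6,15,10; δ0: rk 6, SNF 1^5·2; δ1: rk 9, SNF 1^9
Ȟ^0 = (6 − 6) − 0 = 0, so Ȟ^0 ≅ 0
Ȟ^1 = (15 − 9) − 6 = 0 plus torsion [2], so Ȟ^1 ≅ Z/2
Ȟ^2 = (10 − 0) − 9 = 1, so Ȟ^2 ≅ Z

Ȟ^0 ≅ 0, Ȟ^1 ≅ Z/2, Ȟ^2 ≅ Z


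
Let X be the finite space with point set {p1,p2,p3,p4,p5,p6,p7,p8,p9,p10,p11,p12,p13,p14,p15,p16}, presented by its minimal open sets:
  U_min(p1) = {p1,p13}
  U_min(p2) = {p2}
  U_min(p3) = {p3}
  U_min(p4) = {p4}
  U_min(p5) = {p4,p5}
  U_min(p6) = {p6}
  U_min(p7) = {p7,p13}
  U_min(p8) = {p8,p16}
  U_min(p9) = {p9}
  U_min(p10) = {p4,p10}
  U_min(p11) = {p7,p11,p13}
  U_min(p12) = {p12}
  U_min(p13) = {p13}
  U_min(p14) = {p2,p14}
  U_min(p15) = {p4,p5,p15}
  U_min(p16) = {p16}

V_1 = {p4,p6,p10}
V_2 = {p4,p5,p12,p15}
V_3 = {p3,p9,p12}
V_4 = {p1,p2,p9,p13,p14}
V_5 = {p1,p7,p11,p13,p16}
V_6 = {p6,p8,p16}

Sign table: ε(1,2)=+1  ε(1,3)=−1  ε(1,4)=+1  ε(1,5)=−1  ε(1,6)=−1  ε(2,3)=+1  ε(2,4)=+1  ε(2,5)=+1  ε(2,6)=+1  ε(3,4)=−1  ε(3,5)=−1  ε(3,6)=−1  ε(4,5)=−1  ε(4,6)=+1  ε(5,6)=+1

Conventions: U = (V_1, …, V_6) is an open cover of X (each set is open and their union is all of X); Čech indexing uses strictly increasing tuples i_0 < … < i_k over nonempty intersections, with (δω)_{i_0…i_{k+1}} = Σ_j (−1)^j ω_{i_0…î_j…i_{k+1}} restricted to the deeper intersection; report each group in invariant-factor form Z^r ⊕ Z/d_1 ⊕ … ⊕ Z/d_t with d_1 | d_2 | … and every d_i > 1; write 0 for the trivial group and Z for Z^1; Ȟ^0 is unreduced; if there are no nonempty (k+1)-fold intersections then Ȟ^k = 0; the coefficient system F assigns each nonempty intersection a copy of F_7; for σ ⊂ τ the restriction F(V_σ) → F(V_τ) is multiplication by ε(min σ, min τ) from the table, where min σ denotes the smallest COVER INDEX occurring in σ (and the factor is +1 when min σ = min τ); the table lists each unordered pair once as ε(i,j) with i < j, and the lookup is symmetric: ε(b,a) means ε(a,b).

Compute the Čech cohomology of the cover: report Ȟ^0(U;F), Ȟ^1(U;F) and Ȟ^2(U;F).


nonempty intersections:
  V12={p4} V16={p6} V23={p12} V34={p9} V45={p1,p13} V56={p16}
C dims 6,6; δ0: rk_F7 6
Ȟ^0: (6−6)−0=0 ⇒ 0
Ȟ^1: (6−0)−6=0 ⇒ 0
Ȟ^2: (0−0)−0=0 ⇒ 0

Ȟ^0 ≅ 0,  Ȟ^1 ≅ 0,  Ȟ^2 ≅ 0


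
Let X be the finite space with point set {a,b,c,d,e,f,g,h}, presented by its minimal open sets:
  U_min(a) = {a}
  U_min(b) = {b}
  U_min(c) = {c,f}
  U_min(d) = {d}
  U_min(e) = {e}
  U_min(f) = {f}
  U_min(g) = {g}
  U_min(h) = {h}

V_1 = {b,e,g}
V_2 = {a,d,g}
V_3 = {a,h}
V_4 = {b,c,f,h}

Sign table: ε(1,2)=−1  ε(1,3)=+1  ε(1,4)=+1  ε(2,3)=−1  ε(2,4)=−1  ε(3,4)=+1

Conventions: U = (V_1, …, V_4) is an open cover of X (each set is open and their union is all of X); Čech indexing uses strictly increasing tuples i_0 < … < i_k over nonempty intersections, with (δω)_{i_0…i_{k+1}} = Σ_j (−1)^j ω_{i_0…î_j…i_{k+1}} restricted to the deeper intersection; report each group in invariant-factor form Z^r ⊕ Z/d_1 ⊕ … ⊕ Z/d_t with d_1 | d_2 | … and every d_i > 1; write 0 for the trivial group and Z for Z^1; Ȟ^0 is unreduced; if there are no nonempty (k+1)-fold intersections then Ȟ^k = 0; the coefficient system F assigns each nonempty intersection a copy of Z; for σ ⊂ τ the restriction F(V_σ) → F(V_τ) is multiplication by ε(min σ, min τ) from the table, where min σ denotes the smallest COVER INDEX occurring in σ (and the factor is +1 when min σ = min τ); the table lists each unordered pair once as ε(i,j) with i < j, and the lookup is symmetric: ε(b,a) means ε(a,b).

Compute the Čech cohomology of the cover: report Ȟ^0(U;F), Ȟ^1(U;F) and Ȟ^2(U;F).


Ȟ^0 ≅ Z; Ȟ^1 ≅ Z; Ȟ^2 ≅ 0

nerve of the cover:
  V12={g} V14={b} V23={a} V34={h}
C dims 4,4; δ0: rk 3, SNF 1^3
Ȟ^0 = (4 − 3) − 0 = 1, so Ȟ^0 ≅ Z
Ȟ^1 = (4 − 0) − 3 = 1, so Ȟ^1 ≅ Z
Ȟ^2 = (0 − 0) − 0 = 0, so Ȟ^2 ≅ 0


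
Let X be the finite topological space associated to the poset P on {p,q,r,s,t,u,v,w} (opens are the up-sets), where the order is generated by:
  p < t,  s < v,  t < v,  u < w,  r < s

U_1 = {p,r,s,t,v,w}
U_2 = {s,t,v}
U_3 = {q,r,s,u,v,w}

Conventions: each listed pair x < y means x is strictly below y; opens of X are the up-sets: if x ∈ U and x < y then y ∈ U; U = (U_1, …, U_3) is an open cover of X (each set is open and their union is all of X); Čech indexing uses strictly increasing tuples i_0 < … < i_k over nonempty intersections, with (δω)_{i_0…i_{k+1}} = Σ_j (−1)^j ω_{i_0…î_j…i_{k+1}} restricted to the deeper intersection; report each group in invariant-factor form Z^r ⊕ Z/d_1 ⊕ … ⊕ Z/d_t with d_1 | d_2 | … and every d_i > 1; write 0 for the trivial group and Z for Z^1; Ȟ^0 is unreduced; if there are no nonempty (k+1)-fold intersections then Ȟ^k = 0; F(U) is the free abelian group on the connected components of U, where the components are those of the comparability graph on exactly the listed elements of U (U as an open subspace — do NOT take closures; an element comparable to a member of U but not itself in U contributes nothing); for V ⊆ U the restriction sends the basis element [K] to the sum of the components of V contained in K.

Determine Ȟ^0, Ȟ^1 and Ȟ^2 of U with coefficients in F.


Ȟ^0(U;F) ≅ Z^3,  Ȟ^1(U;F) ≅ 0,  Ȟ^2(U;F) ≅ 0

nonempty intersections:
  U12={s,t,v} U13={r,s,v,w} U23={s,v}
  U123={s,v}
components per intersection:
  U1: {p,r,s,t,v} {w}
  U2: {s,t,v}
  U3: {q} {r,s,v} {u,w}
  U12: {s,t,v}
  U13: {r,s,v} {w}
  U23: {s,v}
  U123: {s,v}
C dims 6,4,1; δ0: rk 3, SNF 1^3; δ1: rk 1, SNF 1^1
Ȟ^0: (6−3)−0=3 ⇒ Z^3
Ȟ^1: (4−1)−3=0 ⇒ 0
Ȟ^2: (1−0)−1=0 ⇒ 0


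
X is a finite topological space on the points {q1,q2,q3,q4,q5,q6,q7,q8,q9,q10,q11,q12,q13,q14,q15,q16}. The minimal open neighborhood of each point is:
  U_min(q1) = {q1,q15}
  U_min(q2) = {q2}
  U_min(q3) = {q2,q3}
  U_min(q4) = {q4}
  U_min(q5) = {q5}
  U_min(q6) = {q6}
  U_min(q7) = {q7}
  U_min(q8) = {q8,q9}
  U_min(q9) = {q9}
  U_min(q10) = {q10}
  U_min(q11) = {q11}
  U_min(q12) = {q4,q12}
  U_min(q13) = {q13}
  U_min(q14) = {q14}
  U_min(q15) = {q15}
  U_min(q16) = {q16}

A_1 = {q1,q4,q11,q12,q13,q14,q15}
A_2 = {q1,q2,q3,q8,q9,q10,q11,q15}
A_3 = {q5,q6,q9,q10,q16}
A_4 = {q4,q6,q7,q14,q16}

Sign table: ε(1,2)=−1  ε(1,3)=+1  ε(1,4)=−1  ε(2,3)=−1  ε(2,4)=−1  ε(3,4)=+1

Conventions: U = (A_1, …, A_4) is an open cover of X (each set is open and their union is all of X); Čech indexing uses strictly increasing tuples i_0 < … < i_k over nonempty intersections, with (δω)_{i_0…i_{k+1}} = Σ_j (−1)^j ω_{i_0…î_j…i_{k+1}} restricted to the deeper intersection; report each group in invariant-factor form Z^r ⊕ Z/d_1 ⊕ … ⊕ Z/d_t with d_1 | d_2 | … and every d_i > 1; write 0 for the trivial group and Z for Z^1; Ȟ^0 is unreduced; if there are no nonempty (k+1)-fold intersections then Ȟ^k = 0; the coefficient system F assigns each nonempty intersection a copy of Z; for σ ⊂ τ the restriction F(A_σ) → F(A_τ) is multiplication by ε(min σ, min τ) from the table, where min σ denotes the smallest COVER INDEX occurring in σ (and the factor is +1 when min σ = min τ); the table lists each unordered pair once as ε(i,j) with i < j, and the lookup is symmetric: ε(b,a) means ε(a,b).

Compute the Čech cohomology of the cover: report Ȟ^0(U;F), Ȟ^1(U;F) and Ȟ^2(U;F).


nonempty intersections:
  A12={q1,q11,q15} A14={q4,q14} A23={q9,q10} A34={q6,q16}
C dims 4,4; δ0: rk 4, SNF 1^3·2
Ȟ^0: (4−4)−0=0 ⇒ 0
Ȟ^1: (4−0)−4=0 plus torsion [2] ⇒ Z/2
Ȟ^2: (0−0)−0=0 ⇒ 0

Ȟ^0(U;F) ≅ 0, Ȟ^1(U;F) ≅ Z/2 and Ȟ^2(U;F) ≅ 0


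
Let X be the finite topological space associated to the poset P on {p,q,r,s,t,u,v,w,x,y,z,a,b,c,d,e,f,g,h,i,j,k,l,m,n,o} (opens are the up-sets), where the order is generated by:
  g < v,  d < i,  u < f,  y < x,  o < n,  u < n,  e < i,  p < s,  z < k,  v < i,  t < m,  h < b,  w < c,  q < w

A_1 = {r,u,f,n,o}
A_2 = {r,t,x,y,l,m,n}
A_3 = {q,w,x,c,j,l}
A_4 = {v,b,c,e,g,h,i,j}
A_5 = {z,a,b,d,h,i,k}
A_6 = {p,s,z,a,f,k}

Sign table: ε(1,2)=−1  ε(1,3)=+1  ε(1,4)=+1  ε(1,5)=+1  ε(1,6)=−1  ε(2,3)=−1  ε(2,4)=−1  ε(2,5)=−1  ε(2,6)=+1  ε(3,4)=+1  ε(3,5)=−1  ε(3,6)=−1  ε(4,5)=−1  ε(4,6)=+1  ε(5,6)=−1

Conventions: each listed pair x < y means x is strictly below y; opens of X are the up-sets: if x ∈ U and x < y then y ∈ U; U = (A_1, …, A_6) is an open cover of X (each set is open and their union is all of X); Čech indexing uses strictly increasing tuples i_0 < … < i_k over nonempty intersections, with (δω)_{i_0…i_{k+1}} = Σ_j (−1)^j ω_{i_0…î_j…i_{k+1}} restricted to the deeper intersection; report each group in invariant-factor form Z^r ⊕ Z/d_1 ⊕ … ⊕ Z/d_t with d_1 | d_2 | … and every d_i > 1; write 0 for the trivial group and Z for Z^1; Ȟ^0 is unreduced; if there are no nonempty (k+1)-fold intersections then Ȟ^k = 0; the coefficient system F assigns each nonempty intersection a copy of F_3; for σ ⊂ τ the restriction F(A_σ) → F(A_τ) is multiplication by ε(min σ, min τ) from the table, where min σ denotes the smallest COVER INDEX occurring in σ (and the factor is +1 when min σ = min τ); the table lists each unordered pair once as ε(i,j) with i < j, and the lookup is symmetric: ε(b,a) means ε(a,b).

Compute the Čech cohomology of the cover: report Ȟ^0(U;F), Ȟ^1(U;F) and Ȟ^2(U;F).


Ȟ^0 = 0, Ȟ^1 = 0 and Ȟ^2 = 0

nonempty overlaps:
  A12={r,n} A16={f} A23={x,l} A34={c,j} A45={b,h,i} A56={z,a,k}
C dims 6,6; δ0: rk_F3 6
degree 0: 6−6−0 = 0 → Ȟ^0 ≅ 0
degree 1: 6−0−6 = 0 → Ȟ^1 ≅ 0
degree 2: 0−0−0 = 0 → Ȟ^2 ≅ 0
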